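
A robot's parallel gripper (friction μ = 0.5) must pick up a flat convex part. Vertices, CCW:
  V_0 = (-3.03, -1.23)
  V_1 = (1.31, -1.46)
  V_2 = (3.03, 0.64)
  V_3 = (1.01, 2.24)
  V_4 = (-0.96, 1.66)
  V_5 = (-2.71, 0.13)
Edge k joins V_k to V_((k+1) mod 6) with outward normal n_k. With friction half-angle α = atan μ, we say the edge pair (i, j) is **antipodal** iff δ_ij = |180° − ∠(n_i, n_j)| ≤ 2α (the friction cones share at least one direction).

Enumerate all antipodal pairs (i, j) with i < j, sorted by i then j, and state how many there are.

α = atan 0.5 = 26.57°;  2α = 53.13°
n_0 = (-0.0529, -0.9986)
n_1 = (+0.7736, -0.6336)
n_2 = (+0.6209, +0.7839)
n_3 = (-0.2824, +0.9593)
n_4 = (-0.6582, +0.7528)
n_5 = (-0.9734, +0.2290)
  (0,1): δ = 126.29°  ·
  (0,2): δ = 35.35°  ✓
  (0,3): δ = 19.44°  ✓
  (0,4): δ = 44.20°  ✓
  (0,5): δ = 79.79°  ·
  (1,2): δ = 89.06°  ·
  (1,3): δ = 34.28°  ✓
  (1,4): δ = 9.52°  ✓
  (1,5): δ = 26.08°  ✓
  (2,3): δ = 125.21°  ·
  (2,4): δ = 100.46°  ·
  (2,5): δ = 64.86°  ·
  (3,4): δ = 155.24°  ·
  (3,5): δ = 119.65°  ·
  (4,5): δ = 144.40°  ·
antipodal pairs: 6

count = 6; pairs: (0,2), (0,3), (0,4), (1,3), (1,4), (1,5)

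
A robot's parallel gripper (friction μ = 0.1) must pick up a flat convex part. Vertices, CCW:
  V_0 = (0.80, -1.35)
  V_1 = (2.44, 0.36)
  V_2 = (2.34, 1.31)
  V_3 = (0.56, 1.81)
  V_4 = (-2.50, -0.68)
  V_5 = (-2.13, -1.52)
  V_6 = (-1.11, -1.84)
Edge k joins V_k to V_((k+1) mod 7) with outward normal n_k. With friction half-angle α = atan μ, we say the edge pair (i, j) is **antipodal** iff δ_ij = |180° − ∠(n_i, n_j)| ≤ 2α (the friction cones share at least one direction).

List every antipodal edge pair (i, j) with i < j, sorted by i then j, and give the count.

α = atan 0.1 = 5.71°;  2α = 11.42°
n_0 = (+0.7217, -0.6922)
n_1 = (+0.9945, +0.1047)
n_2 = (+0.2704, +0.9627)
n_3 = (-0.6312, +0.7756)
n_4 = (-0.9152, -0.4031)
n_5 = (-0.2993, -0.9541)
n_6 = (+0.2485, -0.9686)
  (0,1): δ = 130.19°  ·
  (0,2): δ = 61.89°  ·
  (0,3): δ = 7.06°  ✓
  (0,4): δ = 67.58°  ·
  (0,5): δ = 116.38°  ·
  (0,6): δ = 148.19°  ·
  (1,2): δ = 111.70°  ·
  (1,3): δ = 56.87°  ·
  (1,4): δ = 17.76°  ·
  (1,5): δ = 66.57°  ·
  (1,6): δ = 98.38°  ·
  (2,3): δ = 125.17°  ·
  (2,4): δ = 50.54°  ·
  (2,5): δ = 1.73°  ✓
  (2,6): δ = 30.08°  ·
  (3,4): δ = 105.36°  ·
  (3,5): δ = 56.55°  ·
  (3,6): δ = 24.75°  ·
  (4,5): δ = 131.19°  ·
  (4,6): δ = 99.38°  ·
  (5,6): δ = 148.19°  ·
antipodal pairs: 2

count = 2; pairs: (0,3), (2,5)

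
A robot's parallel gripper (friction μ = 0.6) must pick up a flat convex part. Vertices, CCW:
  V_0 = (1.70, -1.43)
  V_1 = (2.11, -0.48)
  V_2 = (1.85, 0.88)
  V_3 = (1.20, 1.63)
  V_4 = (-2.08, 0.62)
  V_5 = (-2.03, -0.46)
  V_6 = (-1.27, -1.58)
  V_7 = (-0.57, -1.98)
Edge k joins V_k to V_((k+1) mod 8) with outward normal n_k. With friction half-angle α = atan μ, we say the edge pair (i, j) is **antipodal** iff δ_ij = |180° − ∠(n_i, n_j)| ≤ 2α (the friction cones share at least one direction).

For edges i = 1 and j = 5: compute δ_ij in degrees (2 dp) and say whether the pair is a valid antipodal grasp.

δ = 23.34°, valid

α = atan 0.6 = 30.96°;  2α = 61.93°
edge 1: e_1 = (-0.26, +1.36);  n_1 = (+0.9822, +0.1878)
edge 5: e_5 = (+0.76, -1.12);  n_5 = (-0.8275, -0.5615)
∠(n_1, n_5) = 156.66°
δ = |180° − 156.66°| = 23.34°
23.34° ≤ 2α = 61.93°  →  valid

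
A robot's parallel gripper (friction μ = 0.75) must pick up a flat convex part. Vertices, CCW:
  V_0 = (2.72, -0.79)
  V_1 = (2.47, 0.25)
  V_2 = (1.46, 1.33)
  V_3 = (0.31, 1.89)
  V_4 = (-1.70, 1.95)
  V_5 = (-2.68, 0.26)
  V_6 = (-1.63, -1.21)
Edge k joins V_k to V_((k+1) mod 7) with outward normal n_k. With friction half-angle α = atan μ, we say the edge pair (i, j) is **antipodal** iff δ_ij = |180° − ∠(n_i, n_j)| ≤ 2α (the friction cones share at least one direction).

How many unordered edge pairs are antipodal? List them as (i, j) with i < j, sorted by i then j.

α = atan 0.75 = 36.87°;  2α = 73.74°
n_0 = (+0.9723, +0.2337)
n_1 = (+0.7304, +0.6830)
n_2 = (+0.4378, +0.8991)
n_3 = (+0.0298, +0.9996)
n_4 = (-0.8651, +0.5016)
n_5 = (-0.8137, -0.5812)
n_6 = (+0.0961, -0.9954)
  (0,1): δ = 150.43°  ·
  (0,2): δ = 129.48°  ·
  (0,3): δ = 105.23°  ·
  (0,4): δ = 43.63°  ✓
  (0,5): δ = 22.02°  ✓
  (0,6): δ = 82.00°  ·
  (1,2): δ = 159.05°  ·
  (1,3): δ = 134.79°  ·
  (1,4): δ = 73.19°  ✓
  (1,5): δ = 7.54°  ✓
  (1,6): δ = 52.43°  ✓
  (2,3): δ = 155.75°  ·
  (2,4): δ = 94.14°  ·
  (2,5): δ = 28.50°  ✓
  (2,6): δ = 31.48°  ✓
  (3,4): δ = 118.40°  ·
  (3,5): δ = 52.75°  ✓
  (3,6): δ = 7.22°  ✓
  (4,5): δ = 114.35°  ·
  (4,6): δ = 54.38°  ✓
  (5,6): δ = 120.02°  ·
antipodal pairs: 10

count = 10; pairs: (0,4), (0,5), (1,4), (1,5), (1,6), (2,5), (2,6), (3,5), (3,6), (4,6)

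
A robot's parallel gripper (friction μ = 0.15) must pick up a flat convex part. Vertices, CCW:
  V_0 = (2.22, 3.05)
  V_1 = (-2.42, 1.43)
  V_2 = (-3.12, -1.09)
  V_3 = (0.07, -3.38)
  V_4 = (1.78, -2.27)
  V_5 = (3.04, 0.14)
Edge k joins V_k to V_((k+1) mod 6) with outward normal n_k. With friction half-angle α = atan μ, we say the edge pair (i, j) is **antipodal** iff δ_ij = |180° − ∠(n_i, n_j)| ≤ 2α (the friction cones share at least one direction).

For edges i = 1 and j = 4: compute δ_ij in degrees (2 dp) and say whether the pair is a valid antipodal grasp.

α = atan 0.15 = 8.53°;  2α = 17.06°
edge 1: e_1 = (-0.70, -2.52);  n_1 = (-0.9635, +0.2676)
edge 4: e_4 = (+1.26, +2.41);  n_4 = (+0.8862, -0.4633)
∠(n_1, n_4) = 167.92°
δ = |180° − 167.92°| = 12.08°
12.08° ≤ 2α = 17.06°  →  valid

δ = 12.08°, valid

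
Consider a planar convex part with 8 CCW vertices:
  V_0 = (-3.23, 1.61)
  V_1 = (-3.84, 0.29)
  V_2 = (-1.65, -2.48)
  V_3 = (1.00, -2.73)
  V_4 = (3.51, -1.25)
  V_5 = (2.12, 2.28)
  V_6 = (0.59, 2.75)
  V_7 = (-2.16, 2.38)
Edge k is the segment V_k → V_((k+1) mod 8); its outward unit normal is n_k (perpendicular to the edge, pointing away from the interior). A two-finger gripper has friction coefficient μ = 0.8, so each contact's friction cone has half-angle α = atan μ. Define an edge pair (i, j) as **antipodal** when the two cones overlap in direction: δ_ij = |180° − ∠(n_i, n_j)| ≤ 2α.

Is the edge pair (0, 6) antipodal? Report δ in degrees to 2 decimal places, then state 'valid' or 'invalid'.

α = atan 0.8 = 38.66°;  2α = 77.32°
edge 0: e_0 = (-0.61, -1.32);  n_0 = (-0.9078, +0.4195)
edge 6: e_6 = (-2.75, -0.37);  n_6 = (-0.1333, +0.9911)
∠(n_0, n_6) = 57.53°
δ = |180° − 57.53°| = 122.47°
122.47° > 2α = 77.32°  →  invalid

δ = 122.47°, invalid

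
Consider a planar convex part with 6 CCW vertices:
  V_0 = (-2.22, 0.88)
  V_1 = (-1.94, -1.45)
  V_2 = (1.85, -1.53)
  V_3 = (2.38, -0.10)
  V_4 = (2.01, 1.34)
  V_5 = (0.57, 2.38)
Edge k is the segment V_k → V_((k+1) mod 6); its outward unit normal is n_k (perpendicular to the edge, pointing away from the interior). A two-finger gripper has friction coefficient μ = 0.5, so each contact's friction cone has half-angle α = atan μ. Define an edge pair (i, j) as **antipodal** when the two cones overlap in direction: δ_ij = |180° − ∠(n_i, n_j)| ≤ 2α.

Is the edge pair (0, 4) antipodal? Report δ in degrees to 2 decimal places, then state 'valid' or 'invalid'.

δ = 47.31°, valid

α = atan 0.5 = 26.57°;  2α = 53.13°
edge 0: e_0 = (+0.28, -2.33);  n_0 = (-0.9929, -0.1193)
edge 4: e_4 = (-1.44, +1.04);  n_4 = (+0.5855, +0.8107)
∠(n_0, n_4) = 132.69°
δ = |180° − 132.69°| = 47.31°
47.31° ≤ 2α = 53.13°  →  valid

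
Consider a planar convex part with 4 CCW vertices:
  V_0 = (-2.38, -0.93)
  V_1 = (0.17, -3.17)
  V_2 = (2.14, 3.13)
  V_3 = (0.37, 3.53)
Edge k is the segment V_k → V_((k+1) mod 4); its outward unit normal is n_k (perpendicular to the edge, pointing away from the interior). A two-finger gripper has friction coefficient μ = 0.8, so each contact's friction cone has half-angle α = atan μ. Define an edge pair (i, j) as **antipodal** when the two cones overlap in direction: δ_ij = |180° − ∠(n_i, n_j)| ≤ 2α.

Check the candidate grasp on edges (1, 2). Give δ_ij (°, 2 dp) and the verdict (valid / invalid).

δ = 85.37°, invalid

α = atan 0.8 = 38.66°;  2α = 77.32°
edge 1: e_1 = (+1.97, +6.30);  n_1 = (+0.9544, -0.2984)
edge 2: e_2 = (-1.77, +0.40);  n_2 = (+0.2204, +0.9754)
∠(n_1, n_2) = 94.63°
δ = |180° − 94.63°| = 85.37°
85.37° > 2α = 77.32°  →  invalid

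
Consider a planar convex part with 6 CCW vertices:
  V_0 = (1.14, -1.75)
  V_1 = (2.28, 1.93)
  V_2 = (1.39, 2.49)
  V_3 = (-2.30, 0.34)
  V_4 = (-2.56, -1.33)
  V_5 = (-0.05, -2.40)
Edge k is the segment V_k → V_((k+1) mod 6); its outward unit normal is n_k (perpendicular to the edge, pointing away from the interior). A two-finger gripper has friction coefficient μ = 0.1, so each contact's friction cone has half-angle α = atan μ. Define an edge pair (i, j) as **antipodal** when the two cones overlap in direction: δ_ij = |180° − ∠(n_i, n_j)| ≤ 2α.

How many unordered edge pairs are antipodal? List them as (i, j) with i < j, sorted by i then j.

α = atan 0.1 = 5.71°;  2α = 11.42°
n_0 = (+0.9552, -0.2959)
n_1 = (+0.5326, +0.8464)
n_2 = (-0.5034, +0.8640)
n_3 = (-0.9881, +0.1538)
n_4 = (-0.3921, -0.9199)
n_5 = (+0.4794, -0.8776)
  (0,1): δ = 104.97°  ·
  (0,2): δ = 42.56°  ·
  (0,3): δ = 8.36°  ✓
  (0,4): δ = 84.12°  ·
  (0,5): δ = 135.86°  ·
  (1,2): δ = 117.59°  ·
  (1,3): δ = 66.67°  ·
  (1,4): δ = 9.09°  ✓
  (1,5): δ = 60.82°  ·
  (2,3): δ = 129.08°  ·
  (2,4): δ = 53.32°  ·
  (2,5): δ = 1.58°  ✓
  (3,4): δ = 104.24°  ·
  (3,5): δ = 52.51°  ·
  (4,5): δ = 128.27°  ·
antipodal pairs: 3

count = 3; pairs: (0,3), (1,4), (2,5)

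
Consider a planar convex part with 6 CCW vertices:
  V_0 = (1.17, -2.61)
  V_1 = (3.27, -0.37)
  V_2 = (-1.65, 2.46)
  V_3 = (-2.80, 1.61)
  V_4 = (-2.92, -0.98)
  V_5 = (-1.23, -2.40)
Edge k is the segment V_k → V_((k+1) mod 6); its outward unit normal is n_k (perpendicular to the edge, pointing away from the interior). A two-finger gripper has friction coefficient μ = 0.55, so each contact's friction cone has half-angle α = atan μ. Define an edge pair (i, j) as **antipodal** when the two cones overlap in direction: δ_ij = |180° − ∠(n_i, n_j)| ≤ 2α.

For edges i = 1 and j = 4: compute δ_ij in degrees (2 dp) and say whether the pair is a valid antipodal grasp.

α = atan 0.55 = 28.81°;  2α = 57.62°
edge 1: e_1 = (-4.92, +2.83);  n_1 = (+0.4986, +0.8668)
edge 4: e_4 = (+1.69, -1.42);  n_4 = (-0.6433, -0.7656)
∠(n_1, n_4) = 169.87°
δ = |180° − 169.87°| = 10.13°
10.13° ≤ 2α = 57.62°  →  valid

δ = 10.13°, valid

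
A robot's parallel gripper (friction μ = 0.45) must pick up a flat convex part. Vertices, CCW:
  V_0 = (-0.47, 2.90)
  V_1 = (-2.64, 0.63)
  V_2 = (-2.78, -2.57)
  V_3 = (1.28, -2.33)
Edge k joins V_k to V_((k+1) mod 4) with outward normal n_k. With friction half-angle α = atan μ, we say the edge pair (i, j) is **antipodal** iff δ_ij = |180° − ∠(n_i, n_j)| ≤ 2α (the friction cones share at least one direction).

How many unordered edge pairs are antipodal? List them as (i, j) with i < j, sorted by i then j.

α = atan 0.45 = 24.23°;  2α = 48.46°
n_0 = (-0.7228, +0.6910)
n_1 = (-0.9990, +0.0437)
n_2 = (+0.0590, -0.9983)
n_3 = (+0.9483, +0.3173)
  (0,1): δ = 138.80°  ·
  (0,2): δ = 42.91°  ✓
  (0,3): δ = 62.21°  ·
  (1,2): δ = 84.11°  ·
  (1,3): δ = 21.01°  ✓
  (2,3): δ = 74.88°  ·
antipodal pairs: 2

count = 2; pairs: (0,2), (1,3)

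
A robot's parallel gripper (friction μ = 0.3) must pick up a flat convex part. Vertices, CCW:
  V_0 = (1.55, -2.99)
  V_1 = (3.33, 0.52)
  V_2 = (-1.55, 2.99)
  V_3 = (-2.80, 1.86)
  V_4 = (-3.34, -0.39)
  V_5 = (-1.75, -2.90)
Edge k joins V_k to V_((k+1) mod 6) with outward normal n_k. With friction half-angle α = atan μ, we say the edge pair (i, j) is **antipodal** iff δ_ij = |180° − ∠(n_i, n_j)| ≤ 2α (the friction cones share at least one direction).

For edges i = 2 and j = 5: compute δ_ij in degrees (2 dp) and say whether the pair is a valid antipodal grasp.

δ = 43.68°, invalid

α = atan 0.3 = 16.70°;  2α = 33.40°
edge 2: e_2 = (-1.25, -1.13);  n_2 = (-0.6706, +0.7418)
edge 5: e_5 = (+3.30, -0.09);  n_5 = (-0.0273, -0.9996)
∠(n_2, n_5) = 136.32°
δ = |180° − 136.32°| = 43.68°
43.68° > 2α = 33.40°  →  invalid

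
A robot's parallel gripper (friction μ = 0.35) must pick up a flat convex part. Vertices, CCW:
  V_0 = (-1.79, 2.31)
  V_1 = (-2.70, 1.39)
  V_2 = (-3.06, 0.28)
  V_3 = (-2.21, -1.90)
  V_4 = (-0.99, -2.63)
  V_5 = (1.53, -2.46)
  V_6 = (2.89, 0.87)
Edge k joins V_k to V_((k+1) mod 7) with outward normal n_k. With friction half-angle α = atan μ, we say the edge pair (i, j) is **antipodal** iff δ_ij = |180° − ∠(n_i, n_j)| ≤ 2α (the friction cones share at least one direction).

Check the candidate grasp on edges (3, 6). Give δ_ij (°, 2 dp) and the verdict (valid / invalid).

α = atan 0.35 = 19.29°;  2α = 38.58°
edge 3: e_3 = (+1.22, -0.73);  n_3 = (-0.5135, -0.8581)
edge 6: e_6 = (-4.68, +1.44);  n_6 = (+0.2941, +0.9558)
∠(n_3, n_6) = 166.21°
δ = |180° − 166.21°| = 13.79°
13.79° ≤ 2α = 38.58°  →  valid

δ = 13.79°, valid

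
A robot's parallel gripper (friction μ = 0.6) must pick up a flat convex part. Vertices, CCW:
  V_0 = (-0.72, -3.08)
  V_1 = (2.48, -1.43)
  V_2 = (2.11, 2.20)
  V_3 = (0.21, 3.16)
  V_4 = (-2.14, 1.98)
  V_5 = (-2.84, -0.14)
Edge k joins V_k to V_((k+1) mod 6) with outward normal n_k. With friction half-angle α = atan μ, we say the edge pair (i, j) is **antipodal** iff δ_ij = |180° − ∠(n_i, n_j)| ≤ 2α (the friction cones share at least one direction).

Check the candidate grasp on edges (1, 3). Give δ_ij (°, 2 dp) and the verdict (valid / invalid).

δ = 69.16°, invalid

α = atan 0.6 = 30.96°;  2α = 61.93°
edge 1: e_1 = (-0.37, +3.63);  n_1 = (+0.9948, +0.1014)
edge 3: e_3 = (-2.35, -1.18);  n_3 = (-0.4487, +0.8937)
∠(n_1, n_3) = 110.84°
δ = |180° − 110.84°| = 69.16°
69.16° > 2α = 61.93°  →  invalid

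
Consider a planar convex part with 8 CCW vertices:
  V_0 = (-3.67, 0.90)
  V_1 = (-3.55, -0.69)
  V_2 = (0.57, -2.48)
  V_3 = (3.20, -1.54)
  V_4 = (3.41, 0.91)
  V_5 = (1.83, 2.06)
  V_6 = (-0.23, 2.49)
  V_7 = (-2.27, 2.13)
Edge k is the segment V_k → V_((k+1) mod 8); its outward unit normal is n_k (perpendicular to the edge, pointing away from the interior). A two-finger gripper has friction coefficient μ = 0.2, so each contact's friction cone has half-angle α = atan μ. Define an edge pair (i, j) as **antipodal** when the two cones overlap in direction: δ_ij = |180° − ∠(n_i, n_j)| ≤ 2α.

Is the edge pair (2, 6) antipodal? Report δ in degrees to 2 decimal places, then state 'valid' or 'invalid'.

α = atan 0.2 = 11.31°;  2α = 22.62°
edge 2: e_2 = (+2.63, +0.94);  n_2 = (+0.3366, -0.9417)
edge 6: e_6 = (-2.04, -0.36);  n_6 = (-0.1738, +0.9848)
∠(n_2, n_6) = 170.34°
δ = |180° − 170.34°| = 9.66°
9.66° ≤ 2α = 22.62°  →  valid

δ = 9.66°, valid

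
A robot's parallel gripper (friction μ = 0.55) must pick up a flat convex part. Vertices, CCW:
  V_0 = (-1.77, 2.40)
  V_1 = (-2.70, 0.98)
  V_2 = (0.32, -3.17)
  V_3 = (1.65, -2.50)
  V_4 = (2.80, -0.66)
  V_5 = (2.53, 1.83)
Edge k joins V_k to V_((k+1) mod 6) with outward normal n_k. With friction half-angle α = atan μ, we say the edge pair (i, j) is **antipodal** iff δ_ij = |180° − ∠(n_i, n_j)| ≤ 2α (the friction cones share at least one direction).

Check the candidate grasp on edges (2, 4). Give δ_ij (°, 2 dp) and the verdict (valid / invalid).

δ = 110.55°, invalid

α = atan 0.55 = 28.81°;  2α = 57.62°
edge 2: e_2 = (+1.33, +0.67);  n_2 = (+0.4499, -0.8931)
edge 4: e_4 = (-0.27, +2.49);  n_4 = (+0.9942, +0.1078)
∠(n_2, n_4) = 69.45°
δ = |180° − 69.45°| = 110.55°
110.55° > 2α = 57.62°  →  invalid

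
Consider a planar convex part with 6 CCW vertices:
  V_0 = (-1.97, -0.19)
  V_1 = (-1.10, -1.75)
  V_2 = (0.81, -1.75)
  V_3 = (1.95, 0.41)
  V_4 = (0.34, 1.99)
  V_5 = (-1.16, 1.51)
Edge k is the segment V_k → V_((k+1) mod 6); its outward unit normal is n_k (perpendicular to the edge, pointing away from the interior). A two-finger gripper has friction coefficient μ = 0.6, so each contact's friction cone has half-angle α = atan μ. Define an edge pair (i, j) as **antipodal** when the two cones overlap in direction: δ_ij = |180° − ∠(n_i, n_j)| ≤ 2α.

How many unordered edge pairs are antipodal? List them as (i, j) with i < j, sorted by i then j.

α = atan 0.6 = 30.96°;  2α = 61.93°
n_0 = (-0.8734, -0.4871)
n_1 = (+0.0000, -1.0000)
n_2 = (+0.8844, -0.4668)
n_3 = (+0.7004, +0.7137)
n_4 = (-0.3048, +0.9524)
n_5 = (-0.9028, +0.4301)
  (0,1): δ = 119.15°  ·
  (0,2): δ = 56.97°  ✓
  (0,3): δ = 16.39°  ✓
  (0,4): δ = 78.60°  ·
  (0,5): δ = 125.38°  ·
  (1,2): δ = 117.82°  ·
  (1,3): δ = 44.46°  ✓
  (1,4): δ = 17.74°  ✓
  (1,5): δ = 64.52°  ·
  (2,3): δ = 106.64°  ·
  (2,4): δ = 44.43°  ✓
  (2,5): δ = 2.35°  ✓
  (3,4): δ = 117.79°  ·
  (3,5): δ = 71.02°  ·
  (4,5): δ = 133.22°  ·
antipodal pairs: 6

count = 6; pairs: (0,2), (0,3), (1,3), (1,4), (2,4), (2,5)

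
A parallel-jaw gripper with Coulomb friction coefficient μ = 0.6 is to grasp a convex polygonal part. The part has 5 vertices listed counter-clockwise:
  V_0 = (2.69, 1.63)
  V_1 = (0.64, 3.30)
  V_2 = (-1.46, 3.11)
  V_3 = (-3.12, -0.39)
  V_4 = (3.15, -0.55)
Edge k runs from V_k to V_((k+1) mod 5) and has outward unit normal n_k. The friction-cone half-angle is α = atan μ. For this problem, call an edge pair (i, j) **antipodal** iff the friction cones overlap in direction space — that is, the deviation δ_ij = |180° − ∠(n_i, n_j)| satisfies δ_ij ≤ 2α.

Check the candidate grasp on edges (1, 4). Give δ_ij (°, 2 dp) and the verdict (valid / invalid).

δ = 96.75°, invalid

α = atan 0.6 = 30.96°;  2α = 61.93°
edge 1: e_1 = (-2.10, -0.19);  n_1 = (-0.0901, +0.9959)
edge 4: e_4 = (-0.46, +2.18);  n_4 = (+0.9785, +0.2065)
∠(n_1, n_4) = 83.25°
δ = |180° − 83.25°| = 96.75°
96.75° > 2α = 61.93°  →  invalid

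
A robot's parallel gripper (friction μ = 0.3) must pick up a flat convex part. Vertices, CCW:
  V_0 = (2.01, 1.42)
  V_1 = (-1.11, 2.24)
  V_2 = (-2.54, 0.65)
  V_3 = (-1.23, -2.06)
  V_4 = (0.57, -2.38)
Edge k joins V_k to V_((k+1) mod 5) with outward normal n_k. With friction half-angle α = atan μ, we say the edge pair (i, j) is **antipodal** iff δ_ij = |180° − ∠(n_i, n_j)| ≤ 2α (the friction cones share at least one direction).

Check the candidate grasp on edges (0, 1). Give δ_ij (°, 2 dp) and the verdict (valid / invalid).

δ = 117.24°, invalid

α = atan 0.3 = 16.70°;  2α = 33.40°
edge 0: e_0 = (-3.12, +0.82);  n_0 = (+0.2542, +0.9672)
edge 1: e_1 = (-1.43, -1.59);  n_1 = (-0.7435, +0.6687)
∠(n_0, n_1) = 62.76°
δ = |180° − 62.76°| = 117.24°
117.24° > 2α = 33.40°  →  invalid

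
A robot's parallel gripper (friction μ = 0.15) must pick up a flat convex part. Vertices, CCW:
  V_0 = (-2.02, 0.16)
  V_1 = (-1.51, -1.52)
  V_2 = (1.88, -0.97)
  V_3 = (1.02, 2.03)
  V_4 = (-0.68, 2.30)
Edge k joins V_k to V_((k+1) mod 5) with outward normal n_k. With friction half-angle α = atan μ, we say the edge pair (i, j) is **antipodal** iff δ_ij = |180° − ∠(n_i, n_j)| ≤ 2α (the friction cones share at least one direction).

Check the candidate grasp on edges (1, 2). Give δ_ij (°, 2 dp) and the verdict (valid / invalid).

α = atan 0.15 = 8.53°;  2α = 17.06°
edge 1: e_1 = (+3.39, +0.55);  n_1 = (+0.1601, -0.9871)
edge 2: e_2 = (-0.86, +3.00);  n_2 = (+0.9613, +0.2756)
∠(n_1, n_2) = 96.78°
δ = |180° − 96.78°| = 83.22°
83.22° > 2α = 17.06°  →  invalid

δ = 83.22°, invalid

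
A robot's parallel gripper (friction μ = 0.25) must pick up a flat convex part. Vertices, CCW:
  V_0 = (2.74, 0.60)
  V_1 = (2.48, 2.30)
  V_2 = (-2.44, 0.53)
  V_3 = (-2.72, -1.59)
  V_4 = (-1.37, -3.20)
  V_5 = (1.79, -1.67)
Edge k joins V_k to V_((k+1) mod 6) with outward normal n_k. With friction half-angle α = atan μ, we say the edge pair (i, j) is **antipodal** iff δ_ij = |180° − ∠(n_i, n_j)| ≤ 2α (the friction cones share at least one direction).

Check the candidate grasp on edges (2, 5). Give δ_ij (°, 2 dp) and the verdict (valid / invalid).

δ = 15.19°, valid

α = atan 0.25 = 14.04°;  2α = 28.07°
edge 2: e_2 = (-0.28, -2.12);  n_2 = (-0.9914, +0.1309)
edge 5: e_5 = (+0.95, +2.27);  n_5 = (+0.9225, -0.3861)
∠(n_2, n_5) = 164.81°
δ = |180° − 164.81°| = 15.19°
15.19° ≤ 2α = 28.07°  →  valid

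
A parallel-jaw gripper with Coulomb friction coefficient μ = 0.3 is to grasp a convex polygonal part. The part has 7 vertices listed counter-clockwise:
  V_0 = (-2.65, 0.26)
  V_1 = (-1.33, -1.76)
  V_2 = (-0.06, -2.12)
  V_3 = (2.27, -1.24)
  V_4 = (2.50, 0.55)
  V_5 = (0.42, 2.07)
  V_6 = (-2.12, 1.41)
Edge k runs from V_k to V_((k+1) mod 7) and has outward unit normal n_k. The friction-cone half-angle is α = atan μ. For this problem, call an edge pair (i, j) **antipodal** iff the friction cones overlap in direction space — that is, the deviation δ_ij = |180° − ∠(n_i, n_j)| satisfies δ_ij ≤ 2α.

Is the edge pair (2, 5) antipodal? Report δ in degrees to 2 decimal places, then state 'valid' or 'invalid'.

δ = 6.12°, valid

α = atan 0.3 = 16.70°;  2α = 33.40°
edge 2: e_2 = (+2.33, +0.88);  n_2 = (+0.3533, -0.9355)
edge 5: e_5 = (-2.54, -0.66);  n_5 = (-0.2515, +0.9679)
∠(n_2, n_5) = 173.88°
δ = |180° − 173.88°| = 6.12°
6.12° ≤ 2α = 33.40°  →  valid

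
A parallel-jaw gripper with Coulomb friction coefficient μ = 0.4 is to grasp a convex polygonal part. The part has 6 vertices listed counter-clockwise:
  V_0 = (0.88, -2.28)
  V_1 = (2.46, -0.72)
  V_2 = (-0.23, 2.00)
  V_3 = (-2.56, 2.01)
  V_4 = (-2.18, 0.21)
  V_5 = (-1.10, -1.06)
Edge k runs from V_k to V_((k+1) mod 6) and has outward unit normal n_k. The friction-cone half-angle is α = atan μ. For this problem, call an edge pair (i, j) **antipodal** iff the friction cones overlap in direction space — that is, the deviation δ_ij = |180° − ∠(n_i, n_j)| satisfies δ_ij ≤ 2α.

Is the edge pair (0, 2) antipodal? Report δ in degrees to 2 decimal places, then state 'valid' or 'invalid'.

δ = 44.88°, invalid

α = atan 0.4 = 21.80°;  2α = 43.60°
edge 0: e_0 = (+1.58, +1.56);  n_0 = (+0.7026, -0.7116)
edge 2: e_2 = (-2.33, +0.01);  n_2 = (+0.0043, +1.0000)
∠(n_0, n_2) = 135.12°
δ = |180° − 135.12°| = 44.88°
44.88° > 2α = 43.60°  →  invalid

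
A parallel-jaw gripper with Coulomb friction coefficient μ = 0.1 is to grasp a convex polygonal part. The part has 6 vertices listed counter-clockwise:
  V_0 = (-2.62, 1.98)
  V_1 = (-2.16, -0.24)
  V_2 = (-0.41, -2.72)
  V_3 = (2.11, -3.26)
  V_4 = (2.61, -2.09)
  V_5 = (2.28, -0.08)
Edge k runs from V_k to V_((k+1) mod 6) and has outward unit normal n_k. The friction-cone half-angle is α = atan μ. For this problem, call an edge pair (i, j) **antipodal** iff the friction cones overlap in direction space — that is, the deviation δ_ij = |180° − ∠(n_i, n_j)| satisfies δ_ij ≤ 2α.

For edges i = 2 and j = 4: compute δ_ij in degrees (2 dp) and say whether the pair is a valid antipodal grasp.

δ = 68.58°, invalid

α = atan 0.1 = 5.71°;  2α = 11.42°
edge 2: e_2 = (+2.52, -0.54);  n_2 = (-0.2095, -0.9778)
edge 4: e_4 = (-0.33, +2.01);  n_4 = (+0.9868, +0.1620)
∠(n_2, n_4) = 111.42°
δ = |180° − 111.42°| = 68.58°
68.58° > 2α = 11.42°  →  invalid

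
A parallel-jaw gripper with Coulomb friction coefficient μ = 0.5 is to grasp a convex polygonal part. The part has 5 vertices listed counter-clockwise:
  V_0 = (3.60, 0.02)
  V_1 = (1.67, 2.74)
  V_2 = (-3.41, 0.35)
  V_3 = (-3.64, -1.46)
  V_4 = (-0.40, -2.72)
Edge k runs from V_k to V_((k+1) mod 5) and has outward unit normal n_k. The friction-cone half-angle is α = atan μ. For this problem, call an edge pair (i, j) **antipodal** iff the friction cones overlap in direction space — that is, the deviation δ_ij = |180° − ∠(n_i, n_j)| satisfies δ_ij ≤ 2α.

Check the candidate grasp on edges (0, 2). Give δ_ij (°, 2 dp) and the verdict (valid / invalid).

δ = 42.60°, valid

α = atan 0.5 = 26.57°;  2α = 53.13°
edge 0: e_0 = (-1.93, +2.72);  n_0 = (+0.8156, +0.5787)
edge 2: e_2 = (-0.23, -1.81);  n_2 = (-0.9920, +0.1261)
∠(n_0, n_2) = 137.40°
δ = |180° − 137.40°| = 42.60°
42.60° ≤ 2α = 53.13°  →  valid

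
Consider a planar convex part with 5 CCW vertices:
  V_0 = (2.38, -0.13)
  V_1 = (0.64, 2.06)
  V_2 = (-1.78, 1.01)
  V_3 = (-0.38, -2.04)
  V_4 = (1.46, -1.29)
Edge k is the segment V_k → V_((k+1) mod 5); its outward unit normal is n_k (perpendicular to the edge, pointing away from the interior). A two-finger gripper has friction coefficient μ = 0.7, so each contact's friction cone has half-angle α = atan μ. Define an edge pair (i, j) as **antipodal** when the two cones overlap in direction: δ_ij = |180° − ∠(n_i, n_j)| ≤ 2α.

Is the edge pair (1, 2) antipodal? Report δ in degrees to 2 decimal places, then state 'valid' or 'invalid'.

α = atan 0.7 = 34.99°;  2α = 69.98°
edge 1: e_1 = (-2.42, -1.05);  n_1 = (-0.3980, +0.9174)
edge 2: e_2 = (+1.40, -3.05);  n_2 = (-0.9088, -0.4172)
∠(n_1, n_2) = 91.20°
δ = |180° − 91.20°| = 88.80°
88.80° > 2α = 69.98°  →  invalid

δ = 88.80°, invalid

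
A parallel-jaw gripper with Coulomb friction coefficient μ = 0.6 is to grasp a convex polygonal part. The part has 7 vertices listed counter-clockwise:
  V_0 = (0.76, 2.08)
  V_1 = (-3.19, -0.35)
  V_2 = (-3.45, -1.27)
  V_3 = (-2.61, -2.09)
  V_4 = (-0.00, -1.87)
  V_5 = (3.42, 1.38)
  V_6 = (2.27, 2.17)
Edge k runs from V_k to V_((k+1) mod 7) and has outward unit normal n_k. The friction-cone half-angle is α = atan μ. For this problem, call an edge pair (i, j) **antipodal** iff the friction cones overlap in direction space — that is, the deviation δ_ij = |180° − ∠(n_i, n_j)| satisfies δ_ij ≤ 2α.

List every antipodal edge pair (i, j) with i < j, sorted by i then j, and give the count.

α = atan 0.6 = 30.96°;  2α = 61.93°
n_0 = (-0.5240, +0.8517)
n_1 = (-0.9623, +0.2720)
n_2 = (-0.6985, -0.7156)
n_3 = (+0.0840, -0.9965)
n_4 = (+0.6889, -0.7249)
n_5 = (+0.5662, +0.8243)
n_6 = (-0.0595, +0.9982)
  (0,1): δ = 137.38°  ·
  (0,2): δ = 75.91°  ·
  (0,3): δ = 26.78°  ✓
  (0,4): δ = 11.94°  ✓
  (0,5): δ = 113.91°  ·
  (0,6): δ = 151.81°  ·
  (1,2): δ = 118.53°  ·
  (1,3): δ = 69.40°  ·
  (1,4): δ = 30.68°  ✓
  (1,5): δ = 71.29°  ·
  (1,6): δ = 109.19°  ·
  (2,3): δ = 130.87°  ·
  (2,4): δ = 92.15°  ·
  (2,5): δ = 9.82°  ✓
  (2,6): δ = 47.72°  ✓
  (3,4): δ = 141.28°  ·
  (3,5): δ = 39.31°  ✓
  (3,6): δ = 1.41°  ✓
  (4,5): δ = 78.03°  ·
  (4,6): δ = 40.13°  ✓
  (5,6): δ = 142.10°  ·
antipodal pairs: 8

count = 8; pairs: (0,3), (0,4), (1,4), (2,5), (2,6), (3,5), (3,6), (4,6)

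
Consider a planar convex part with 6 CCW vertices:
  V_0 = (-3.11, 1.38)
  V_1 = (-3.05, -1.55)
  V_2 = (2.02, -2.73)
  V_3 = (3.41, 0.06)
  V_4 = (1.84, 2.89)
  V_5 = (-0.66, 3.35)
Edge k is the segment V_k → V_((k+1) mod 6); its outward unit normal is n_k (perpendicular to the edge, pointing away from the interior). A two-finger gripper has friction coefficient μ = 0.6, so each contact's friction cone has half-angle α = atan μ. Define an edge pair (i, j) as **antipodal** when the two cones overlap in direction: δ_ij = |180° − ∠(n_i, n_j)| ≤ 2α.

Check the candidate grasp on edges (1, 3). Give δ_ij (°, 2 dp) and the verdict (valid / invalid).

α = atan 0.6 = 30.96°;  2α = 61.93°
edge 1: e_1 = (+5.07, -1.18);  n_1 = (-0.2267, -0.9740)
edge 3: e_3 = (-1.57, +2.83);  n_3 = (+0.8744, +0.4851)
∠(n_1, n_3) = 132.12°
δ = |180° − 132.12°| = 47.88°
47.88° ≤ 2α = 61.93°  →  valid

δ = 47.88°, valid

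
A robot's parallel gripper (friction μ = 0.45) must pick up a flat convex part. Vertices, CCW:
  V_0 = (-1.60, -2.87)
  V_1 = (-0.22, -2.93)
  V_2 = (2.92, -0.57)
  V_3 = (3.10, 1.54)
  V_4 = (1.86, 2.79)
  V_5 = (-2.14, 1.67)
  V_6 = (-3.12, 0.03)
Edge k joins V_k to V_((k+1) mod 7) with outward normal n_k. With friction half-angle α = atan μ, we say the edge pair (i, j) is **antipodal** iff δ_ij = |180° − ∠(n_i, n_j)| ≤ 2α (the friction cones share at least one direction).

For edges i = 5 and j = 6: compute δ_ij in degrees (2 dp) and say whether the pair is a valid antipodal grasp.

δ = 121.48°, invalid

α = atan 0.45 = 24.23°;  2α = 48.46°
edge 5: e_5 = (-0.98, -1.64);  n_5 = (-0.8584, +0.5130)
edge 6: e_6 = (+1.52, -2.90);  n_6 = (-0.8857, -0.4642)
∠(n_5, n_6) = 58.52°
δ = |180° − 58.52°| = 121.48°
121.48° > 2α = 48.46°  →  invalid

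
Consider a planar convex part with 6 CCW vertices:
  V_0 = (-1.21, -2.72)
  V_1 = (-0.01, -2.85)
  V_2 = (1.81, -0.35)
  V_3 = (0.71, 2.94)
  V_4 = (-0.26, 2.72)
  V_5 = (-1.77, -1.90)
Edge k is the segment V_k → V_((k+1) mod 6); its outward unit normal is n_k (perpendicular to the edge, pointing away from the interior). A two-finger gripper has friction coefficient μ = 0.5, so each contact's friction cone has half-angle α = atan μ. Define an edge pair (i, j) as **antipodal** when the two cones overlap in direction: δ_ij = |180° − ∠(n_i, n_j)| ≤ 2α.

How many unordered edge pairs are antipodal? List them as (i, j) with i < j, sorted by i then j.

count = 5; pairs: (0,3), (1,3), (1,4), (2,4), (2,5)

α = atan 0.5 = 26.57°;  2α = 53.13°
n_0 = (-0.1077, -0.9942)
n_1 = (+0.8085, -0.5886)
n_2 = (+0.9484, +0.3171)
n_3 = (-0.2212, +0.9752)
n_4 = (-0.9505, +0.3107)
n_5 = (-0.8258, -0.5640)
  (0,1): δ = 119.87°  ·
  (0,2): δ = 65.33°  ·
  (0,3): δ = 18.96°  ✓
  (0,4): δ = 78.08°  ·
  (0,5): δ = 130.51°  ·
  (1,2): δ = 125.46°  ·
  (1,3): δ = 41.17°  ✓
  (1,4): δ = 17.96°  ✓
  (1,5): δ = 70.38°  ·
  (2,3): δ = 95.71°  ·
  (2,4): δ = 36.59°  ✓
  (2,5): δ = 15.84°  ✓
  (3,4): δ = 120.88°  ·
  (3,5): δ = 68.45°  ·
  (4,5): δ = 127.57°  ·
antipodal pairs: 5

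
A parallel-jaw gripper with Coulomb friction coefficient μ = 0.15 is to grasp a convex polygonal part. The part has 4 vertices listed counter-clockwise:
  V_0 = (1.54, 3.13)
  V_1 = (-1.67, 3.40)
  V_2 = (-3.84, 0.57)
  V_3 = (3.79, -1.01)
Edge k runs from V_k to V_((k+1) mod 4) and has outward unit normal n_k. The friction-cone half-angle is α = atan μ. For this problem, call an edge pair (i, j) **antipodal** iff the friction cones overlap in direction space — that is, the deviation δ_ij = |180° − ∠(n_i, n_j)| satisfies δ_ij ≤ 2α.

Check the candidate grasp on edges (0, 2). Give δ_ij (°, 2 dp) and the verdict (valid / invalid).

δ = 6.89°, valid

α = atan 0.15 = 8.53°;  2α = 17.06°
edge 0: e_0 = (-3.21, +0.27);  n_0 = (+0.0838, +0.9965)
edge 2: e_2 = (+7.63, -1.58);  n_2 = (-0.2028, -0.9792)
∠(n_0, n_2) = 173.11°
δ = |180° − 173.11°| = 6.89°
6.89° ≤ 2α = 17.06°  →  valid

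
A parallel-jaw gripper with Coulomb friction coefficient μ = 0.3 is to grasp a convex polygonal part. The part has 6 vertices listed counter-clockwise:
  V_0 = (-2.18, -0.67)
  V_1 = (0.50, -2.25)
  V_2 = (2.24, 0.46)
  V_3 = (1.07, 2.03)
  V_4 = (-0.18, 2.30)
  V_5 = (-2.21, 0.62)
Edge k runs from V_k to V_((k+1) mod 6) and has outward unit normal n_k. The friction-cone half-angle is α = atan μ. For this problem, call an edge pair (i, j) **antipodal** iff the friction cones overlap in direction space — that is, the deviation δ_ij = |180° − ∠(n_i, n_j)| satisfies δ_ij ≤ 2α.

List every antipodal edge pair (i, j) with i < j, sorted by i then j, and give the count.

count = 3; pairs: (0,2), (0,3), (1,4)

α = atan 0.3 = 16.70°;  2α = 33.40°
n_0 = (-0.5079, -0.8614)
n_1 = (+0.8415, -0.5403)
n_2 = (+0.8018, +0.5975)
n_3 = (+0.2111, +0.9775)
n_4 = (-0.6376, +0.7704)
n_5 = (-0.9997, -0.0232)
  (0,1): δ = 92.18°  ·
  (0,2): δ = 22.78°  ✓
  (0,3): δ = 18.33°  ✓
  (0,4): δ = 70.13°  ·
  (0,5): δ = 121.85°  ·
  (1,2): δ = 110.60°  ·
  (1,3): δ = 69.49°  ·
  (1,4): δ = 17.69°  ✓
  (1,5): δ = 34.04°  ·
  (2,3): δ = 138.88°  ·
  (2,4): δ = 87.08°  ·
  (2,5): δ = 35.36°  ·
  (3,4): δ = 128.20°  ·
  (3,5): δ = 76.48°  ·
  (4,5): δ = 128.28°  ·
antipodal pairs: 3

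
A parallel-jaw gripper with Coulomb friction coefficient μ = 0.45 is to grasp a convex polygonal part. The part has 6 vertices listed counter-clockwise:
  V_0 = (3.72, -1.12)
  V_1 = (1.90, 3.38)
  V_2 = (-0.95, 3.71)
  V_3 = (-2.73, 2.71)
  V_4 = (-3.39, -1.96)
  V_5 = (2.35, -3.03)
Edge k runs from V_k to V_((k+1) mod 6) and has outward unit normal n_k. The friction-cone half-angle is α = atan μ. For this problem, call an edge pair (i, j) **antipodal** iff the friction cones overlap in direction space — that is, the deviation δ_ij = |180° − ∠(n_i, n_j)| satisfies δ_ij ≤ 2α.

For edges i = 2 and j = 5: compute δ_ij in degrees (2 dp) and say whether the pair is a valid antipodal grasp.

δ = 25.02°, valid

α = atan 0.45 = 24.23°;  2α = 48.46°
edge 2: e_2 = (-1.78, -1.00);  n_2 = (-0.4898, +0.8718)
edge 5: e_5 = (+1.37, +1.91);  n_5 = (+0.8126, -0.5828)
∠(n_2, n_5) = 154.98°
δ = |180° − 154.98°| = 25.02°
25.02° ≤ 2α = 48.46°  →  valid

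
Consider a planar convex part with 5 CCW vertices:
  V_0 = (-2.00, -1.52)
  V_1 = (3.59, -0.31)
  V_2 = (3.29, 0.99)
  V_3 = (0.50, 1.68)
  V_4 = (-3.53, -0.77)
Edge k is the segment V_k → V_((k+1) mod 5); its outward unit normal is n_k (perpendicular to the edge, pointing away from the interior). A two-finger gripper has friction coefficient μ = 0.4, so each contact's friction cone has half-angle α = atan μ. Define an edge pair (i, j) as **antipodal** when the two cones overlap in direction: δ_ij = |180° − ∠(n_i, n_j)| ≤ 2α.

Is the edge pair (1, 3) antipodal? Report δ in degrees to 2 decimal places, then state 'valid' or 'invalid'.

δ = 71.70°, invalid

α = atan 0.4 = 21.80°;  2α = 43.60°
edge 1: e_1 = (-0.30, +1.30);  n_1 = (+0.9744, +0.2249)
edge 3: e_3 = (-4.03, -2.45);  n_3 = (-0.5195, +0.8545)
∠(n_1, n_3) = 108.30°
δ = |180° − 108.30°| = 71.70°
71.70° > 2α = 43.60°  →  invalid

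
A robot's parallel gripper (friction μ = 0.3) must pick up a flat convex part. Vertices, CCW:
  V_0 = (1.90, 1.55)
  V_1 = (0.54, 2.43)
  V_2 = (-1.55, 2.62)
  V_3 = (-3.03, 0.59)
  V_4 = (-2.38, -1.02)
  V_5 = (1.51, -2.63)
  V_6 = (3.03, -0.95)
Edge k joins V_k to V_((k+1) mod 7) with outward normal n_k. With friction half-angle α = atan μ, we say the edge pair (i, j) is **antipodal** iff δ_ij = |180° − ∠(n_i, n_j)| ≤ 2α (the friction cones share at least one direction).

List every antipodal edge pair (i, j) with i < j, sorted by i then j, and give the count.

count = 4; pairs: (0,4), (1,4), (2,5), (3,6)

α = atan 0.3 = 16.70°;  2α = 33.40°
n_0 = (+0.5433, +0.8396)
n_1 = (+0.0905, +0.9959)
n_2 = (-0.8080, +0.5891)
n_3 = (-0.9273, -0.3744)
n_4 = (-0.3824, -0.9240)
n_5 = (+0.7415, -0.6709)
n_6 = (+0.9112, +0.4119)
  (0,1): δ = 152.29°  ·
  (0,2): δ = 93.19°  ·
  (0,3): δ = 35.11°  ·
  (0,4): δ = 10.42°  ✓
  (0,5): δ = 80.77°  ·
  (0,6): δ = 147.23°  ·
  (1,2): δ = 120.90°  ·
  (1,3): δ = 62.82°  ·
  (1,4): δ = 17.29°  ✓
  (1,5): δ = 53.06°  ·
  (1,6): δ = 119.52°  ·
  (2,3): δ = 121.92°  ·
  (2,4): δ = 76.39°  ·
  (2,5): δ = 6.04°  ✓
  (2,6): δ = 60.42°  ·
  (3,4): δ = 134.47°  ·
  (3,5): δ = 64.12°  ·
  (3,6): δ = 2.34°  ✓
  (4,5): δ = 109.65°  ·
  (4,6): δ = 43.19°  ·
  (5,6): δ = 113.54°  ·
antipodal pairs: 4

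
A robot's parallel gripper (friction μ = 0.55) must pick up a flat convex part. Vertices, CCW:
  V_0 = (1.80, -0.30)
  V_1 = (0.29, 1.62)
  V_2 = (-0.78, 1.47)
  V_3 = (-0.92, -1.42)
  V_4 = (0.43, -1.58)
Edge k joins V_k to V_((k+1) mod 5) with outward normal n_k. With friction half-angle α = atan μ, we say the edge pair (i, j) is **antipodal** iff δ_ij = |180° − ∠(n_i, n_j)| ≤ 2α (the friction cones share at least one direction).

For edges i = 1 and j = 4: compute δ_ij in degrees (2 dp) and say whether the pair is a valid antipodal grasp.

δ = 35.07°, valid

α = atan 0.55 = 28.81°;  2α = 57.62°
edge 1: e_1 = (-1.07, -0.15);  n_1 = (-0.1388, +0.9903)
edge 4: e_4 = (+1.37, +1.28);  n_4 = (+0.6827, -0.7307)
∠(n_1, n_4) = 144.93°
δ = |180° − 144.93°| = 35.07°
35.07° ≤ 2α = 57.62°  →  valid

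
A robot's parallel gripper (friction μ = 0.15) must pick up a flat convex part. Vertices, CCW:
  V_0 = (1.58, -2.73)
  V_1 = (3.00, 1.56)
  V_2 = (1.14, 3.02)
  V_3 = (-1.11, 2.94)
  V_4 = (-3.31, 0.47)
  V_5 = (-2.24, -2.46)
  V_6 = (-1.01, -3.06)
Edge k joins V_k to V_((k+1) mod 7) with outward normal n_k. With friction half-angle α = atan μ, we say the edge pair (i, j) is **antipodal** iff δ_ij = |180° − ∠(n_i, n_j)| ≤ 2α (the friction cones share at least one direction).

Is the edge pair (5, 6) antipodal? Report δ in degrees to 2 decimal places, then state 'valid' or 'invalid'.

δ = 146.74°, invalid

α = atan 0.15 = 8.53°;  2α = 17.06°
edge 5: e_5 = (+1.23, -0.60);  n_5 = (-0.4384, -0.8988)
edge 6: e_6 = (+2.59, +0.33);  n_6 = (+0.1264, -0.9920)
∠(n_5, n_6) = 33.26°
δ = |180° − 33.26°| = 146.74°
146.74° > 2α = 17.06°  →  invalid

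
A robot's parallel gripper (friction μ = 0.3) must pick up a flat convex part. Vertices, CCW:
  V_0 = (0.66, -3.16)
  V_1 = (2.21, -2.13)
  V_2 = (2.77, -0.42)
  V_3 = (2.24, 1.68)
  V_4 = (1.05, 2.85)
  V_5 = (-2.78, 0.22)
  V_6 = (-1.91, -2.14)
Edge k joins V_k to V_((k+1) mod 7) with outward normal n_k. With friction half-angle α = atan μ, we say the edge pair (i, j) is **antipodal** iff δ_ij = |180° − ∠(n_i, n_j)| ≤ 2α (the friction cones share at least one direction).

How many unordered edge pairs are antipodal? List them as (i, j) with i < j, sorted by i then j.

α = atan 0.3 = 16.70°;  2α = 33.40°
n_0 = (+0.5535, -0.8329)
n_1 = (+0.9503, -0.3112)
n_2 = (+0.9696, +0.2447)
n_3 = (+0.7011, +0.7131)
n_4 = (-0.5661, +0.8244)
n_5 = (-0.9383, -0.3459)
n_6 = (-0.3689, -0.9295)
  (0,1): δ = 141.74°  ·
  (0,2): δ = 109.44°  ·
  (0,3): δ = 78.12°  ·
  (0,4): δ = 0.87°  ✓
  (0,5): δ = 76.63°  ·
  (0,6): δ = 124.75°  ·
  (1,2): δ = 147.70°  ·
  (1,3): δ = 116.38°  ·
  (1,4): δ = 37.39°  ·
  (1,5): δ = 38.37°  ·
  (1,6): δ = 86.49°  ·
  (2,3): δ = 148.68°  ·
  (2,4): δ = 69.69°  ·
  (2,5): δ = 6.07°  ✓
  (2,6): δ = 54.19°  ·
  (3,4): δ = 101.01°  ·
  (3,5): δ = 25.25°  ✓
  (3,6): δ = 22.87°  ✓
  (4,5): δ = 104.24°  ·
  (4,6): δ = 56.12°  ·
  (5,6): δ = 131.88°  ·
antipodal pairs: 4

count = 4; pairs: (0,4), (2,5), (3,5), (3,6)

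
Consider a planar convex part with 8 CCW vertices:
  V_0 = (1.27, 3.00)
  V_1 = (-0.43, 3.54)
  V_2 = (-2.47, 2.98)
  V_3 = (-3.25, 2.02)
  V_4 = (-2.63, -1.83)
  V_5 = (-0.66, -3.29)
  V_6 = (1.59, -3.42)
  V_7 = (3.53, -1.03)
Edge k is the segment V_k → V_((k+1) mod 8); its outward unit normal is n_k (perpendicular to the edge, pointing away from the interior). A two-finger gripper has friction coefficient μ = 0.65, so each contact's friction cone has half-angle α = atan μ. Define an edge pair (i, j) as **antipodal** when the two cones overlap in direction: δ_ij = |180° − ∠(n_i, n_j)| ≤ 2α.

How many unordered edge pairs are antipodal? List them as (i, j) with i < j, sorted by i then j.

α = atan 0.65 = 33.02°;  2α = 66.05°
n_0 = (+0.3027, +0.9531)
n_1 = (-0.2647, +0.9643)
n_2 = (-0.7761, +0.6306)
n_3 = (-0.9873, -0.1590)
n_4 = (-0.5954, -0.8034)
n_5 = (-0.0577, -0.9983)
n_6 = (+0.7764, -0.6302)
n_7 = (+0.8722, +0.4891)
  (0,1): δ = 147.03°  ·
  (0,2): δ = 111.47°  ·
  (0,3): δ = 63.23°  ✓
  (0,4): δ = 18.92°  ✓
  (0,5): δ = 14.32°  ✓
  (0,6): δ = 68.56°  ·
  (0,7): δ = 136.91°  ·
  (1,2): δ = 144.44°  ·
  (1,3): δ = 96.20°  ·
  (1,4): δ = 51.89°  ✓
  (1,5): δ = 18.66°  ✓
  (1,6): δ = 35.58°  ✓
  (1,7): δ = 103.93°  ·
  (2,3): δ = 131.76°  ·
  (2,4): δ = 87.45°  ·
  (2,5): δ = 54.21°  ✓
  (2,6): δ = 0.03°  ✓
  (2,7): δ = 68.38°  ·
  (3,4): δ = 135.69°  ·
  (3,5): δ = 102.46°  ·
  (3,6): δ = 48.22°  ✓
  (3,7): δ = 20.14°  ✓
  (4,5): δ = 146.76°  ·
  (4,6): δ = 92.52°  ·
  (4,7): δ = 24.17°  ✓
  (5,6): δ = 125.76°  ·
  (5,7): δ = 57.41°  ✓
  (6,7): δ = 111.65°  ·
antipodal pairs: 12

count = 12; pairs: (0,3), (0,4), (0,5), (1,4), (1,5), (1,6), (2,5), (2,6), (3,6), (3,7), (4,7), (5,7)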